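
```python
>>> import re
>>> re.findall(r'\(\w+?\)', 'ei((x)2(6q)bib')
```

Walking the string: at [3:6] → '(x)'; at [7:11] → '(6q)'.
Since nothing is captured, `findall` lists the 2 matched substrings directly.

['(x)', '(6q)']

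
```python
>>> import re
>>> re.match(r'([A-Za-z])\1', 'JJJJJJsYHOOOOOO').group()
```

'JJ'

After group 1 captures some text, `\1` only succeeds where that same text appears again.
`match` is anchored at position 0; if the pattern doesn't fit there, it returns None.
The match spans [0:2] → 'JJ'.
Captured: group 1 = 'J'.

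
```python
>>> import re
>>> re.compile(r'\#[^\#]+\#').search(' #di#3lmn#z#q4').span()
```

The match spans [1:5] → '#di#'.

(1, 5)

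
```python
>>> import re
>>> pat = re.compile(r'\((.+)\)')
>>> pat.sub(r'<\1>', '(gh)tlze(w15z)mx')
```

Matches: at [0:14] → '(gh)tlze(w15z)'.
Each match is replaced using the text its own group 1 captured.

'<gh)tlze(w15z>mx'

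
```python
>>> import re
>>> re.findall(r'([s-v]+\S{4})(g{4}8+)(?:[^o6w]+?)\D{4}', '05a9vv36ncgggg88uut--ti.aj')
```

This matches one or more of a character in [s-v], then exactly 4 of a non-whitespace character (captured); then exactly 4 of the literal 'g', then one or more of the literal '8' (captured); then one or more of any character except [o6w] (lazy) (non-capturing group); then exactly 4 of a non-digit.
Scanning left to right: at [4:21] match 'vv36ncgggg88uut--', groups = ('vv36nc', 'gggg88').
Multiple groups make `findall` return tuples — one 2-tuple for the one match.

[('vv36nc', 'gggg88')]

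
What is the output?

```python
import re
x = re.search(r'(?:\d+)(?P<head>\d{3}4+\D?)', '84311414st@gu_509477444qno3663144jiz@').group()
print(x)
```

The pattern matches one or more of a digit (non-capturing group); then exactly 3 of a digit, then one or more of the literal '4', then optionally a non-digit (captured as 'head').
`search` walks the string left to right and returns the first match it finds.
The match spans [0:9] → '84311414s'.
Captured: group 1 = '1414s'.

84311414s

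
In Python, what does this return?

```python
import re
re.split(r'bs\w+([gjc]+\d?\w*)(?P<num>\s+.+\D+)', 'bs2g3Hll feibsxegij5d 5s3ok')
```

This matches the literal 'bs', then one or more of a word character; then one or more of one of [gjc], then optionally a digit, then zero or more of a word character (captured); then one or more of whitespace, then one or more of any character, then one or more of a non-digit (captured as 'num').
Matches to split on: at [0:27] → 'bs2g3Hll feibsxegij5d 5s3ok'.
Because the pattern has a capturing group, `split` also inserts each captured text between the pieces.

['', 'g3Hll', ' feibsxegij5d 5s3ok', '']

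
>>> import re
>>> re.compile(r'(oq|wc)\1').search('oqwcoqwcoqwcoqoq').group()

'oqoq'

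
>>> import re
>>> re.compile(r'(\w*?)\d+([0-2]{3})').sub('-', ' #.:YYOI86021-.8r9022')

This matches zero or more of a word character (lazy) (captured); then one or more of a digit; then exactly 3 of a character in [0-2] (captured).
Matches: at [4:13] → 'YYOI86021'; at [15:21] → '8r9022'.
Each match is replaced by '-'.

' #.:--.-'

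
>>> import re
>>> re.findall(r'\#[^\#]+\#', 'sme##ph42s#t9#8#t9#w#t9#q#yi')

['#ph42s#', '#8#', '#w#', '#q#']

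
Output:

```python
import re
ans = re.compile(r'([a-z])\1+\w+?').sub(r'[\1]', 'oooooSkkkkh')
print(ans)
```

[o][k]

The backreference `\1` re-matches whatever the first group consumed, character for character.
Matches: at [0:6] → 'oooooS'; at [6:11] → 'kkkkh'.
The replacement refers to a captured group, so each match is rewritten using its own captured text.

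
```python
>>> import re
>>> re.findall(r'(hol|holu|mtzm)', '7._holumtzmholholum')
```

`|` is ordered: at each position the engine commits to the first alternative that works.
Walking the string: at [3:6] match 'hol', group 1 = 'hol'; at [7:11] match 'mtzm', group 1 = 'mtzm'; at [11:14] match 'hol', group 1 = 'hol'; at [14:17] match 'hol', group 1 = 'hol'.
With a single group, `findall` returns only what that group captured — 4 items.

['hol', 'mtzm', 'hol', 'hol']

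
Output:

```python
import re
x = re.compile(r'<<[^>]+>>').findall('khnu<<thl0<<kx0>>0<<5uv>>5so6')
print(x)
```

['<<thl0<<kx0>>', '<<5uv>>']

Matches: at [4:17] → '<<thl0<<kx0>>'; at [18:25] → '<<5uv>>'.
Since nothing is captured, `findall` lists the 2 matched substrings directly.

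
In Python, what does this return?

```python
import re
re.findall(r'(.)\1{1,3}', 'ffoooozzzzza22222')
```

['f', 'o', 'z', '2']

`\1` has to match the exact text group 1 already captured.
With a single group, `findall` returns only what that group captured — 4 items.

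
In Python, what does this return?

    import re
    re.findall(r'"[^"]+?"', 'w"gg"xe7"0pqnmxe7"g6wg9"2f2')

['"gg"', '"0pqnmxe7"']

Since nothing is captured, `findall` lists the 2 matched substrings directly.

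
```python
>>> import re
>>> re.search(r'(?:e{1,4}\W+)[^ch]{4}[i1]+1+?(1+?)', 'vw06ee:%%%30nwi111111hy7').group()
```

This matches 1 to 4 of a literal 'e', then one or more of a non-word character (non-capturing group); then exactly 4 of any character except [ch], then one or more of one of [i1], then one or more of the literal '1' (lazy); then one or more of a literal '1' (lazy) (captured).
The match spans [4:21] → 'ee:%%%30nwi111111'.

'ee:%%%30nwi111111'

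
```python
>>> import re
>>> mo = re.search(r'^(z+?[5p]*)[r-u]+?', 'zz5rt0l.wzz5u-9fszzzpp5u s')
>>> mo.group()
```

Pattern: anchored at the start of the string; then one or more of the literal 'z' (lazy), then zero or more of one of [5p] (captured); then one or more of a character in [r-u] (lazy).
The `?` after the quantifier makes it lazy — it takes as little as possible before letting the rest of the pattern try.
Unlike `match`, `search` isn't anchored — it looks for the pattern anywhere in the string.
The match spans [0:4] → 'zz5r'.
Captured: group 1 = 'zz5'.

'zz5r'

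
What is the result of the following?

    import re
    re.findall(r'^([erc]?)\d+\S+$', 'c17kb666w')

The pattern matches anchored at the start of the string; then optionally one of [erc] (captured); then one or more of a digit; then one or more of a non-whitespace character; then anchored at the end.
`findall` collects group 1 from the one match (1 total).

['c']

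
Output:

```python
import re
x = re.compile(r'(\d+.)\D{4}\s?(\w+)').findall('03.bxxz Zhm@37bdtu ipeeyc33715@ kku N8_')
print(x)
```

[('03.', 'Zhm'), ('37b', 'ipeeyc33715')]

This matches one or more of a digit, then any character (captured); then exactly 4 of a non-digit, then optionally whitespace; then one or more of a word character (captured).
Matches: at [0:11] match '03.bxxz Zhm', groups = ('03.', 'Zhm'); at [12:30] match '37bdtu ipeeyc33715', groups = ('37b', 'ipeeyc33715').
2 groups means each result is a tuple of 2 captured strings — 2 here.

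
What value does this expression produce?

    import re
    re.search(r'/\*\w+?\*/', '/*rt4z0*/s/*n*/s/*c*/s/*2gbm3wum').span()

(0, 9)

`search` walks the string left to right and returns the first match it finds.
The match spans [0:9] → '/*rt4z0*/'.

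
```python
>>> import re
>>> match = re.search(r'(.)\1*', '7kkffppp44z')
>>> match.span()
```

The backreference `\1` re-matches whatever the first group consumed, character for character.
The match spans [0:1] → '7'.

(0, 1)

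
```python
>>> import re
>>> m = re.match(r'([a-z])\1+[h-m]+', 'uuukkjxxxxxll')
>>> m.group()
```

'uuukkj'

`match` is anchored at position 0; if the pattern doesn't fit there, it returns None.
The match spans [0:6] → 'uuukkj'.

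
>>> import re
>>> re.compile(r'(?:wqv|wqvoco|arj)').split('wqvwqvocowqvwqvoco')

['', '', 'oco', '', 'oco']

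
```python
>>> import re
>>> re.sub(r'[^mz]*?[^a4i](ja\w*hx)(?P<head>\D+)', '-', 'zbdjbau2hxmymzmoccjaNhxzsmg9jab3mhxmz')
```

Pattern: zero or more of any character except [mz] (lazy), then any character except [a4i]; then the literal 'ja', then zero or more of a word character, then the literal 'hx' (captured); then one or more of a non-digit (captured as 'head').
Matches: at [15:37] → 'occjaNhxzsmg9jab3mhxmz'.
`sub` substitutes '-' at each match site.

'zbdjbau2hxmymzm-'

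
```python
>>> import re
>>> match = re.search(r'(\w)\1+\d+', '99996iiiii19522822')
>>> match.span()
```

(0, 5)

The backreference `\1` re-matches whatever the first group consumed, character for character.
The match spans [0:5] → '99996'.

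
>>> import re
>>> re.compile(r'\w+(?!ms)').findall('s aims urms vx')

The negative lookahead/lookbehind blocks any match where the forbidden context is present.
Matches: at [0:1] → 's'; at [2:6] → 'aims'; at [7:11] → 'urms'; at [12:14] → 'vx'.
No capturing groups, so `findall` returns the 4 full match strings.

['s', 'aims', 'urms', 'vx']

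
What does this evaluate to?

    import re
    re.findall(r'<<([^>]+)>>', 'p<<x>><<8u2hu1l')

['x']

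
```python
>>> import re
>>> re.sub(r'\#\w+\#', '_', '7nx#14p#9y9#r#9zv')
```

'7nx_9y9_9zv'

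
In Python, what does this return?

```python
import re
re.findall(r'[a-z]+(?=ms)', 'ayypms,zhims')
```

The positive lookaround only admits positions where the adjacent text matches; those characters stay outside the span.
Matches: at [0:4] → 'ayyp'; at [7:10] → 'zhi'.
With no groups in the pattern, `findall` gives back each whole match — 2 here.

['ayyp', 'zhi']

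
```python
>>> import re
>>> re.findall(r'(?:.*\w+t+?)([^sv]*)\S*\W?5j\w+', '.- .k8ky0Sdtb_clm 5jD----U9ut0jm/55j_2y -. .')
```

Because there's exactly one group, `findall` drops the full match and keeps group 1 from the one hit.

['0jm/5']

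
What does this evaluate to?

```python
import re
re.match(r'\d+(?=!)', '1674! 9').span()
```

(0, 4)

The lookaround is zero-width — it requires the adjacent text to match without consuming it, so the asserted text isn't part of the match.
`re.match` only tries the pattern at the start of the string.
The match spans [0:4] → '1674'.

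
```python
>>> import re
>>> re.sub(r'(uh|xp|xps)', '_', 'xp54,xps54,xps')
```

'_54,_s54,_s'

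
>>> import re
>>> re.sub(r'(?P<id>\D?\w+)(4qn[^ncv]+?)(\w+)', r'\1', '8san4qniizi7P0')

'8san'

`\1` in the replacement pulls in group 1's text for each match.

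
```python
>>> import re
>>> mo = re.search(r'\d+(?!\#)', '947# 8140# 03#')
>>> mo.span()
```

The negative lookahead/lookbehind blocks any match where the forbidden context is present.
The match spans [0:2] → '94'.

(0, 2)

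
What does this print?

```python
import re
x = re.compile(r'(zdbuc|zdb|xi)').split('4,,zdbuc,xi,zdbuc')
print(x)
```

['4,,', 'zdbuc', ',', 'xi', ',', 'zdbuc', '']

`|` is ordered: at each position the engine commits to the first alternative that works.
Matches to split on: at [3:8] → 'zdbuc'; at [9:11] → 'xi'; at [12:17] → 'zdbuc'.
`re.split` interleaves the captured-group text with the surrounding fragments.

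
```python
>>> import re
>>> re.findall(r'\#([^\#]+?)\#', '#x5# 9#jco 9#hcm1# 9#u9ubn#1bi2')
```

['x5', 'jco 9', ' 9']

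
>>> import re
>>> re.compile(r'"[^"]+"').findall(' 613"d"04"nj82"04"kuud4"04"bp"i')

['"d"', '"nj82"', '"kuud4"', '"bp"']

Walking the string: at [4:7] → '"d"'; at [9:15] → '"nj82"'; at [17:24] → '"kuud4"'; at [26:30] → '"bp"'.
No capturing groups, so `findall` returns the 4 full match strings.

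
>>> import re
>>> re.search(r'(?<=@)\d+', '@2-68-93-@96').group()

Lookahead/lookbehind check context without consuming it, so the matched span excludes the asserted characters.
`re.search` scans for the first position where the pattern succeeds.
The match spans [1:2] → '2'.

'2'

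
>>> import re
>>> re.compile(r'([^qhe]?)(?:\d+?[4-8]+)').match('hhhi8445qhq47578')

`re.match` won't scan ahead — the pattern has to work from the very first character.
Here the pattern fails at index 0, so the call returns None.

None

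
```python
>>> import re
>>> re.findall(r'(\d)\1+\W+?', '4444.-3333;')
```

The backreference `\1` re-matches whatever the first group consumed, character for character.
Walking the string: at [0:5] match '4444.', group 1 = '4'; at [6:11] match '3333;', group 1 = '3'.
`findall` collects group 1 from each match (2 total).

['4', '3']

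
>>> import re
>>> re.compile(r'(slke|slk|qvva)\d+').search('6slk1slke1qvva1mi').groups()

The match spans [1:5] → 'slk1'.
Captured: group 1 = 'slk'.

('slk',)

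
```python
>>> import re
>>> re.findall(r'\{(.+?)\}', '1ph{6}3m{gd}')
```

Because the quantifier is non-greedy, it stops expanding at the earliest point where the rest of the pattern can succeed.
One capturing group, so `findall` returns just the captured substring from each match — 2 in all.

['6', 'gd']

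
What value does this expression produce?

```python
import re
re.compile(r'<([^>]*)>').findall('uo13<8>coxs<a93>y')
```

With a single group, `findall` returns only what that group captured — 2 items.

['8', 'a93']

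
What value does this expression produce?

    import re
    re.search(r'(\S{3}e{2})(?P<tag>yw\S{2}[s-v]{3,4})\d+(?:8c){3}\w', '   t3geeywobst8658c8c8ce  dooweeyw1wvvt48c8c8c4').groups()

The pattern matches exactly 3 of a non-whitespace character, then exactly 2 of a literal 'e' (captured); then the literal 'yw', then exactly 2 of a non-whitespace character, then 3 to 4 of a character in [s-v] (captured as 'tag'); then one or more of a digit, then the literal '8c' repeated 3 times, then a word character.
`re.search` scans for the first position where the pattern succeeds.
The match spans [27:47] → 'ooweeyw1wvvt48c8c8c4'.
Captured: group 1 = 'oowee', group 2 = 'yw1wvvt'.

('oowee', 'yw1wvvt')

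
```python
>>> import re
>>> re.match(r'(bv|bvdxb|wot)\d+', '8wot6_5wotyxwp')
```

`match` is anchored at position 0; if the pattern doesn't fit there, it returns None.
Here the pattern fails at index 0, so the call returns None.

None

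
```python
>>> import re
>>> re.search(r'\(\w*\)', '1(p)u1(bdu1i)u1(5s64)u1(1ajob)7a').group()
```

'(p)'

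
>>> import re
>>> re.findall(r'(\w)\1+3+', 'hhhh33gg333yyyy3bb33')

['h', 'g', 'y', 'b']

After group 1 captures some text, `\1` only succeeds where that same text appears again.
Matches: at [0:6] match 'hhhh33', group 1 = 'h'; at [6:11] match 'gg333', group 1 = 'g'; at [11:16] match 'yyyy3', group 1 = 'y'; at [16:20] match 'bb33', group 1 = 'b'.
One capturing group, so `findall` returns just the captured substring from each match — 4 in all.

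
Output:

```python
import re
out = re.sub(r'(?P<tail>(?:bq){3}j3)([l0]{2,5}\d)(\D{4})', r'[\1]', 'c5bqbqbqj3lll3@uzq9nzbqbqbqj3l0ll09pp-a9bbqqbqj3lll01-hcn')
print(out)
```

c5[bqbqbqj3]9nz[bqbqbqj3]9bbqqbqj3lll01-hcn

The replacement refers to a captured group, so each match is rewritten using its own captured text.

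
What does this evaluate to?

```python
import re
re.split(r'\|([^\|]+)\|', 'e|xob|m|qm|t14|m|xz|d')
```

['e', 'xob', 'm', 'qm', 't14', 'm', 'xz|d']

Matches to split on: at [1:6] → '|xob|'; at [7:11] → '|qm|'; at [14:17] → '|m|'.
With a capturing group present, the delimiter's captured portion is kept in the result list.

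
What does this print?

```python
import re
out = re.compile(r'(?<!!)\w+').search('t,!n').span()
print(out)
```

A negative assertion filters positions out without eating any characters.
The match spans [0:1] → 't'.

(0, 1)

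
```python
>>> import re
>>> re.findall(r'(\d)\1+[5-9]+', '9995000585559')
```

['9', '0']

A backreference is literal: `\1` must see the identical characters the first group matched.
One capturing group, so `findall` returns just the captured substring from each match — 2 in all.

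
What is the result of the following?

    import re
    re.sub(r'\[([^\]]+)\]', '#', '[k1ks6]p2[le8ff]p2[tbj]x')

Matches: at [0:7] → '[k1ks6]'; at [9:16] → '[le8ff]'; at [18:23] → '[tbj]'.
Every occurrence is swapped for '#'.

'#p2#p2#x'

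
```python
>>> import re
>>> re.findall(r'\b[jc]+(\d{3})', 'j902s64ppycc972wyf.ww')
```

['902']

Because there's exactly one group, `findall` drops the full match and keeps group 1 from the one hit.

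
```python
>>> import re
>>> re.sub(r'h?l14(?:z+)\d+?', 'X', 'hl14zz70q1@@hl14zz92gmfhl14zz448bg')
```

'X0q1@@X2gmfX48bg'

The pattern matches optionally a literal 'h', then the literal 'l14'; then one or more of a literal 'z' (non-capturing group); then one or more of a digit (lazy).
Lazy quantifiers expand one character at a time until the remainder of the pattern can match.
Matches: at [0:7] → 'hl14zz7'; at [12:19] → 'hl14zz9'; at [23:30] → 'hl14zz4'.
`sub` substitutes 'X' at each match site.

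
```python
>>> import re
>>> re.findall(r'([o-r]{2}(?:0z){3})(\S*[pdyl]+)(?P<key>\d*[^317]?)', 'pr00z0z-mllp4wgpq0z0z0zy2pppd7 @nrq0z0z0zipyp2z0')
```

[('pq0z0z0z', 'y2pppd', '7 '), ('rq0z0z0z', 'ipyp', '2z')]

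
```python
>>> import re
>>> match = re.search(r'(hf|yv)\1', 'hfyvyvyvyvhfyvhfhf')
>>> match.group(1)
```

'yv'

The match spans [2:6] → 'yvyv'.
Captured: group 1 = 'yv'.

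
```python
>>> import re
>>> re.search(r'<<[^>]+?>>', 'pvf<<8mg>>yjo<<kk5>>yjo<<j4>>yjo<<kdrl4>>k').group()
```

The match spans [3:10] → '<<8mg>>'.

'<<8mg>>'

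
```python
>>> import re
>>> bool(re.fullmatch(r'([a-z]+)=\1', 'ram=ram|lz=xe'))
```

For `fullmatch`, every character of the input must be accounted for by the pattern.
Here there's no way to consume every character, so the call returns None, and `bool(None)` is False.

False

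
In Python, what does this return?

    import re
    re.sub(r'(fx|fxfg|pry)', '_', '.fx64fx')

'._64_'

`sub` substitutes '_' at each match site.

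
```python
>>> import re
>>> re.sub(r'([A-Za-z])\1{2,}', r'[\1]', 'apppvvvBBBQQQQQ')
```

'a[p][v][B][Q]'

After group 1 captures some text, `\1` only succeeds where that same text appears again.
Matches: at [1:4] → 'ppp'; at [4:7] → 'vvv'; at [7:10] → 'BBB'; at [10:15] → 'QQQQQ'.
The replacement refers to a captured group, so each match is rewritten using its own captured text.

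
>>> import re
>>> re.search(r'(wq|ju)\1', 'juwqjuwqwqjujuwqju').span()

(6, 10)

`\1` is not a pattern — it's the concrete string captured by group 1, re-applied verbatim.
`search` walks the string left to right and returns the first match it finds.
The match spans [6:10] → 'wqwq'.
Captured: group 1 = 'wq'.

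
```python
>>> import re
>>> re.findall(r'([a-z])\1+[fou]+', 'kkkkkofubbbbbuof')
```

A backreference is literal: `\1` must see the identical characters the first group matched.
Scanning left to right: at [0:8] match 'kkkkkofu', group 1 = 'k'; at [8:16] match 'bbbbbuof', group 1 = 'b'.
One capturing group, so `findall` returns just the captured substring from each match — 2 in all.

['k', 'b']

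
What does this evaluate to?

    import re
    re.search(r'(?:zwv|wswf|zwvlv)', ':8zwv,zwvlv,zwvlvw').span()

(2, 5)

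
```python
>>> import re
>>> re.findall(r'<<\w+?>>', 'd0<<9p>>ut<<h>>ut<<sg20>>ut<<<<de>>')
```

`findall` yields the raw match text (4 of them) because the pattern has no groups.

['<<9p>>', '<<h>>', '<<sg20>>', '<<de>>']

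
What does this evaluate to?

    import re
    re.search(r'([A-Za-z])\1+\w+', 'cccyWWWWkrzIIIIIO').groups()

('c',)

`\1` is not a pattern — it's the concrete string captured by group 1, re-applied verbatim.
Unlike `match`, `search` isn't anchored — it looks for the pattern anywhere in the string.
The match spans [0:17] → 'cccyWWWWkrzIIIIIO'.
Captured: group 1 = 'c'.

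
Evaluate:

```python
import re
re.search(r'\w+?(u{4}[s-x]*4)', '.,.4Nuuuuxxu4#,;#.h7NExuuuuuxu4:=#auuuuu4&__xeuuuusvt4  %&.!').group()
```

'4Nuuuuxxu4'

Pattern: one or more of a word character (lazy); then exactly 4 of the literal 'u', then zero or more of a character in [s-x], then the literal '4' (captured).
`re.search` tries every starting position until one works.
The match spans [3:13] → '4Nuuuuxxu4'.
Captured: group 1 = 'uuuuxxu4'.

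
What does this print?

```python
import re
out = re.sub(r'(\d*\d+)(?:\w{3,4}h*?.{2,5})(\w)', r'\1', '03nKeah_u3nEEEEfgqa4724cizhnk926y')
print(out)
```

This matches zero or more of a digit, then one or more of a digit (captured); then 3 to 4 of a word character, then zero or more of a literal 'h' (lazy), then 2 to 5 of any character (non-capturing group); then a word character (captured).
A non-greedy quantifier consumes as few characters as it can — just enough that the remainder of the pattern still matches from where it stops; whatever follows it matches normally.
Matches: at [0:12] → '03nKeah_u3nE'; at [19:33] → '4724cizhnk926y'.
Each match is replaced using the text its own group 1 captured.

03EEEfgqa4724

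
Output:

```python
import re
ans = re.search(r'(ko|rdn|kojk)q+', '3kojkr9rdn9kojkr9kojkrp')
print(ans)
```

None

`re.search` scans for the first position where the pattern succeeds.
Here no position works, so the call returns None.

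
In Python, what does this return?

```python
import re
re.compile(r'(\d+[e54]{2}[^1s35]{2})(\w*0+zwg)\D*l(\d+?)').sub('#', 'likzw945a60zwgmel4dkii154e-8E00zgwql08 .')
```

'likzw#dkii154e-8E00zgwql08 .'

Pattern: one or more of a digit, then exactly 2 of one of [e54], then exactly 2 of any character except [1s35] (captured); then zero or more of a word character, then one or more of a literal '0', then the literal 'zwg' (captured); then zero or more of a non-digit, then the literal 'l'; then one or more of a digit (lazy) (captured).
Matches: at [5:18] → '945a60zwgmel4'.
Each match is replaced by '#'.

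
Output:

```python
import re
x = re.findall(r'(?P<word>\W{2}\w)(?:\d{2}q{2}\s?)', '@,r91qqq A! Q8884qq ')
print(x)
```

['@,r']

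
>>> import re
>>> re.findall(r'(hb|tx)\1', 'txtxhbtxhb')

`\1` has to match the exact text group 1 already captured.
Walking the string: at [0:4] match 'txtx', group 1 = 'tx'.
`findall` collects group 1 from the one match (1 total).

['tx']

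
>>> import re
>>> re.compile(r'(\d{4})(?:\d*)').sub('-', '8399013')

`sub` substitutes '-' at each match site.

'-'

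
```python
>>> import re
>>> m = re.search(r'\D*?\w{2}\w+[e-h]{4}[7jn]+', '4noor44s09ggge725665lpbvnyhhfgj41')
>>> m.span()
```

Pattern: zero or more of a non-digit (lazy); then exactly 2 of a word character; then one or more of a word character, then exactly 4 of a character in [e-h], then one or more of one of [7jn].
`re.search` scans for the first position where the pattern succeeds.
The match spans [0:31] → '4noor44s09ggge725665lpbvnyhhfgj'.

(0, 31)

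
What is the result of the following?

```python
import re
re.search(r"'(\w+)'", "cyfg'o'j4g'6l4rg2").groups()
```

Unlike `match`, `search` isn't anchored — it looks for the pattern anywhere in the string.
The match spans [4:7] → "'o'".
Captured: group 1 = 'o'.

('o',)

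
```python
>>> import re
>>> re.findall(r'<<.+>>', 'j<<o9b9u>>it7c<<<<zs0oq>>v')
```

Walking the string: at [1:25] → '<<o9b9u>>it7c<<<<zs0oq>>'.
`findall` yields the raw match text (1 of them) because the pattern has no groups.

['<<o9b9u>>it7c<<<<zs0oq>>']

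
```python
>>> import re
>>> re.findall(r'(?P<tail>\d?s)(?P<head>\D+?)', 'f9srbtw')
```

[('9s', 'r')]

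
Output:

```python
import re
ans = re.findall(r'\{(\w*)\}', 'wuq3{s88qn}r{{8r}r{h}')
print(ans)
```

Scanning left to right: at [4:11] match '{s88qn}', group 1 = 's88qn'; at [13:17] match '{8r}', group 1 = '8r'; at [18:21] match '{h}', group 1 = 'h'.
Because there's exactly one group, `findall` drops the full match and keeps group 1 from each hit.

['s88qn', '8r', 'h']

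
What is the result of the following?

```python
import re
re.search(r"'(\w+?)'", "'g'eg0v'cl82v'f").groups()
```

Unlike `match`, `search` isn't anchored — it looks for the pattern anywhere in the string.
The match spans [0:3] → "'g'".
Captured: group 1 = 'g'.

('g',)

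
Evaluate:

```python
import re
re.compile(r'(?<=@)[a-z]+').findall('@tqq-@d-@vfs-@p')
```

['tqq', 'd', 'vfs', 'p']

The `(?=…)`/`(?<=…)` assertion just peeks at neighbouring text; it doesn't advance the match position.
Since nothing is captured, `findall` lists the 4 matched substrings directly.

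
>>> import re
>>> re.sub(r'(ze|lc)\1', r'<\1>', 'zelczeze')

`\1` has to match the exact text group 1 already captured.
`\1` in the replacement pulls in group 1's text for each match.

'zelc<ze>'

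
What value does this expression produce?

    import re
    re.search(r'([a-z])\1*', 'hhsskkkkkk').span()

(0, 2)

After group 1 captures some text, `\1` only succeeds where that same text appears again.
`search` walks the string left to right and returns the first match it finds.
The match spans [0:2] → 'hh'.
Captured: group 1 = 'h'.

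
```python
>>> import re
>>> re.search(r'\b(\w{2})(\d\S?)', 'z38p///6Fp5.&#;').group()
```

'z38p'

This matches a word boundary (`\b`, zero-width); then exactly 2 of a word character (captured); then a digit, then optionally a non-whitespace character (captured).
The match spans [0:4] → 'z38p'.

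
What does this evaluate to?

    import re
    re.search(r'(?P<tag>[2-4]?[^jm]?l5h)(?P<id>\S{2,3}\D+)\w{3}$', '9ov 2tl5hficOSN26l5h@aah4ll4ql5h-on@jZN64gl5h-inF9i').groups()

('4gl5h', '-in')

This matches optionally a character in [2-4], then optionally any character except [jm], then the literal 'l5h' (captured as 'tag'); then 2 to 3 of a non-whitespace character, then one or more of a non-digit (captured as 'id'); then exactly 3 of a word character; then anchored at the end.
`search` walks the string left to right and returns the first match it finds.
The match spans [40:51] → '4gl5h-inF9i'.
Captured: group 1 = '4gl5h', group 2 = '-in'.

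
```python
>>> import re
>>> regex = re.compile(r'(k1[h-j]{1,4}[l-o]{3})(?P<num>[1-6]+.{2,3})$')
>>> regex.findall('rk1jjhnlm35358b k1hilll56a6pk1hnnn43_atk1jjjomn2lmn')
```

[('k1jjjomn', '2lmn')]

The pattern matches the literal 'k1', then 1 to 4 of a character in [h-j], then exactly 3 of a character in [l-o] (captured); then one or more of a character in [1-6], then 2 to 3 of any character (captured as 'num'); then anchored at the end.
With 2 capturing groups, `findall` returns a 2-tuple per match.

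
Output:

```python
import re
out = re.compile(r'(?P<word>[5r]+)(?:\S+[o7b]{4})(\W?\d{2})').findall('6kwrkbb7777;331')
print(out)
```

Pattern: one or more of one of [5r] (captured as 'word'); then one or more of a non-whitespace character, then exactly 4 of one of [o7b] (non-capturing group); then optionally a non-word character, then exactly 2 of a digit (captured).
Multiple groups make `findall` return tuples — one 2-tuple for the one match.

[('r', ';33')]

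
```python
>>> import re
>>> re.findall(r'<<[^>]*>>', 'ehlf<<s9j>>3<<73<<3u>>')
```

['<<s9j>>', '<<73<<3u>>']

Matches: at [4:11] → '<<s9j>>'; at [12:22] → '<<73<<3u>>'.
No capturing groups, so `findall` returns the 2 full match strings.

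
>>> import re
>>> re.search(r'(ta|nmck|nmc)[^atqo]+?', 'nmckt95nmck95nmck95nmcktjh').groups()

('nmc',)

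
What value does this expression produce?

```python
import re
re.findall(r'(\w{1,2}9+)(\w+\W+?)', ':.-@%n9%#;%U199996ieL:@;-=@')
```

[('U19999', '6ieL:')]

The pattern matches 1 to 2 of a word character, then one or more of the literal '9' (captured); then one or more of a word character, then one or more of a non-word character (lazy) (captured).
Walking the string: at [11:22] match 'U199996ieL:', groups = ('U19999', '6ieL:').
With 2 capturing groups, `findall` returns a 2-tuple per match.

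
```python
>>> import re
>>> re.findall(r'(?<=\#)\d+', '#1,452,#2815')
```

Lookahead/lookbehind check context without consuming it, so the matched span excludes the asserted characters.
Scanning left to right: at [1:2] → '1'; at [8:12] → '2815'.
No capturing groups, so `findall` returns the 2 full match strings.

['1', '2815']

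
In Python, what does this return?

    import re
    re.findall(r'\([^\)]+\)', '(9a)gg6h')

No capturing groups, so `findall` returns the 1 full match string.

['(9a)']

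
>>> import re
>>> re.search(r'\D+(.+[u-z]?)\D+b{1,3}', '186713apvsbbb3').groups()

('b',)

The match spans [6:13] → 'apvsbbb'.
Captured: group 1 = 'b'.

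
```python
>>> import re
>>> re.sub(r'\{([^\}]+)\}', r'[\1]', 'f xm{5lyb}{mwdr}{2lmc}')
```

Matches: at [4:10] → '{5lyb}'; at [10:16] → '{mwdr}'; at [16:22] → '{2lmc}'.
`\1` in the replacement pulls in group 1's text for each match.

'f xm[5lyb][mwdr][2lmc]'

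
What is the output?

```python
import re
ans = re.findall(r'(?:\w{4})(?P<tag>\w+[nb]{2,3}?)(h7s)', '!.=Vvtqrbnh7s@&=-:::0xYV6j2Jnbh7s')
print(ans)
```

[('rbn', 'h7s'), ('6j2Jnb', 'h7s')]

Pattern: exactly 4 of a word character (non-capturing group); then one or more of a word character, then 2 to 3 of one of [nb] (lazy) (captured as 'tag'); then the literal 'h', then the literal '7s' (captured).
Scanning left to right: at [3:13] match 'Vvtqrbnh7s', groups = ('rbn', 'h7s'); at [20:33] match '0xYV6j2Jnbh7s', groups = ('6j2Jnb', 'h7s').
2 groups means each result is a tuple of 2 captured strings — 2 here.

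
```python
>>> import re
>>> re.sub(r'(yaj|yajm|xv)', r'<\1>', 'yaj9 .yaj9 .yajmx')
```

'<yaj>9 .<yaj>9 .<yaj>mx'

Alternation tries branches left to right and keeps the first one that lets the overall match succeed at that position.
Matches: at [0:3] → 'yaj'; at [6:9] → 'yaj'; at [12:15] → 'yaj'.
The replacement refers to a captured group, so each match is rewritten using its own captured text.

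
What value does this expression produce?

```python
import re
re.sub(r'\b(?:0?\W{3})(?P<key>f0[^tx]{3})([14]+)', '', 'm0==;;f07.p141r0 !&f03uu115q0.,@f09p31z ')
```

Each match is replaced by ''.

'm0==;;f07.p141r05q0z '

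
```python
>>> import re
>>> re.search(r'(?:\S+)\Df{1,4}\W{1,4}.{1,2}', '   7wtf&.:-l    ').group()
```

'7wtf&.:-l '

The match spans [3:13] → '7wtf&.:-l '.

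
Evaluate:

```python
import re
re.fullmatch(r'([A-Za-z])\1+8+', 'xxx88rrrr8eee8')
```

`\1` is not a pattern — it's the concrete string captured by group 1, re-applied verbatim.
For `fullmatch`, every character of the input must be accounted for by the pattern.
Here there's no way to consume every character, so the call returns None.

None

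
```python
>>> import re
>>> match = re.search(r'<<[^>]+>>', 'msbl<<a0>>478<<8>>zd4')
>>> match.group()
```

The match spans [4:10] → '<<a0>>'.

'<<a0>>'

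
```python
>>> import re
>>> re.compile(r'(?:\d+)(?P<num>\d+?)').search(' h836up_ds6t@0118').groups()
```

('6',)

Pattern: one or more of a digit (non-capturing group); then one or more of a digit (lazy) (captured as 'num').
`search` walks the string left to right and returns the first match it finds.
The match spans [2:5] → '836'.
Captured: group 1 = '6'.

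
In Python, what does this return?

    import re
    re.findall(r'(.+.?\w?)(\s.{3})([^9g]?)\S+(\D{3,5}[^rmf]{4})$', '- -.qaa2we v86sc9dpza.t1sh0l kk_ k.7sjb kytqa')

[('- -.qaa2we v86sc9dpza.t1sh0l kk_', ' k.7', 's', 'b kytqa')]

Pattern: one or more of any character, then optionally any character, then optionally a word character (captured); then whitespace, then exactly 3 of any character (captured); then optionally any character except [9g] (captured); then one or more of a non-whitespace character; then 3 to 5 of a non-digit, then exactly 4 of any character except [rmf] (captured); then anchored at the end.
Walking the string: at [0:45] match '- -.qaa2we v86sc9dpza.t1sh0l kk_ k.7sjb kytqa', groups = ('- -.qaa2we v86sc9dpza.t1sh0l kk_', ' k.7', 's', 'b kytqa').
Multiple groups make `findall` return tuples — one 4-tuple for the one match.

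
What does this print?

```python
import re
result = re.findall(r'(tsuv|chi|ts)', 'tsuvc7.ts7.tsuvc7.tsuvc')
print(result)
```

['tsuv', 'ts', 'tsuv', 'tsuv']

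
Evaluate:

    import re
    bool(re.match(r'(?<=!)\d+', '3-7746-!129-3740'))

False

`match` is anchored at position 0; if the pattern doesn't fit there, it returns None.
Here the string doesn't start with a match, so the call returns None, and `bool(None)` is False.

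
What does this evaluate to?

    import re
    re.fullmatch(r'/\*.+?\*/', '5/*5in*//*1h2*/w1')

None

`re.fullmatch` is like wrapping the pattern in `^…$` (in single-line mode).
Here the string isn't matched end-to-end, so the call returns None.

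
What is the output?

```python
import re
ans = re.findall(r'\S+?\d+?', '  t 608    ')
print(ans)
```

['60']

Pattern: one or more of a non-whitespace character (lazy); then one or more of a digit (lazy).
Because the quantifier is non-greedy, it stops expanding at the earliest point where the rest of the pattern can succeed.
Scanning left to right: at [4:6] → '60'.
Since nothing is captured, `findall` lists the 1 matched substring directly.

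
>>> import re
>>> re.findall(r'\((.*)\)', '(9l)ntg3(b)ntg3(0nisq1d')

['9l)ntg3(b']

Because there's exactly one group, `findall` drops the full match and keeps group 1 from the one hit.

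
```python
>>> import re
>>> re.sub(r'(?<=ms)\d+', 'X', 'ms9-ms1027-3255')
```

The `(?=…)`/`(?<=…)` assertion just peeks at neighbouring text; it doesn't advance the match position.
Matches: at [2:3] → '9'; at [6:10] → '1027'.
Each match is replaced by 'X'.

'msX-msX-3255'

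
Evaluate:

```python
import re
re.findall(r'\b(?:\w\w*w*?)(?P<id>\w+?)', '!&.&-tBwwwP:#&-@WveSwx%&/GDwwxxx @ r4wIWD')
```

Pattern: a word boundary (`\b`, zero-width); then a word character, then zero or more of a word character, then zero or more of a literal 'w' (lazy) (non-capturing group); then one or more of a word character (lazy) (captured as 'id').
`findall` collects group 1 from each match (4 total).

['P', 'x', 'x', 'D']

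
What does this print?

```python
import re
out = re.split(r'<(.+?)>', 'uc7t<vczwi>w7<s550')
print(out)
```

`re.split` interleaves the captured-group text with the surrounding fragments.

['uc7t', 'vczwi', 'w7<s550']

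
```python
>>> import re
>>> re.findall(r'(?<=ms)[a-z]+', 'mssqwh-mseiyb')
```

['sqwh', 'eiyb']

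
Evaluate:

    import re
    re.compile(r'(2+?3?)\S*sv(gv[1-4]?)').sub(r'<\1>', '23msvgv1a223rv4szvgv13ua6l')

The replacement refers to a captured group, so each match is rewritten using its own captured text.

'<23>a223rv4szvgv13ua6l'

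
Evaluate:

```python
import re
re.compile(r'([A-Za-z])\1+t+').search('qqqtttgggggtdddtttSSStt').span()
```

(0, 6)

`\1` has to match the exact text group 1 already captured.
The match spans [0:6] → 'qqqttt'.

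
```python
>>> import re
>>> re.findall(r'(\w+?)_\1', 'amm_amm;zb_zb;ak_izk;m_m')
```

['amm', 'zb', 'm']

A backreference is literal: `\1` must see the identical characters the first group matched.
With a single group, `findall` returns only what that group captured — 3 items.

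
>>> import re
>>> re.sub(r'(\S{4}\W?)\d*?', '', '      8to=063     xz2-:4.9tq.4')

'      063     q.4'

With the lazy modifier that quantifier settles for the fewest repetitions that let the rest of the pattern succeed (the atoms after it are unaffected and can still be greedy).
Each match is replaced by ''.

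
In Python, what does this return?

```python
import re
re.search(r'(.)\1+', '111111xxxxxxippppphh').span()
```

`\1` is not a pattern — it's the concrete string captured by group 1, re-applied verbatim.
The match spans [0:6] → '111111'.

(0, 6)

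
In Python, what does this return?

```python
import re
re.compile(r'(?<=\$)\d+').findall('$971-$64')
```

['971', '64']

Because the assertion is zero-width, the text it checks is not consumed and won't appear in the result.
No capturing groups, so `findall` returns the 2 full match strings.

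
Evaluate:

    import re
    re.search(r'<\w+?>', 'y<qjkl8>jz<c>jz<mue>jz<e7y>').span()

(1, 8)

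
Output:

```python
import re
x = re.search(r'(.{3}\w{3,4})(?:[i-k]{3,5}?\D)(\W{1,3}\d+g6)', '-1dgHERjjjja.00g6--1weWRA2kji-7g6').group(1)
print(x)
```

-1dgHER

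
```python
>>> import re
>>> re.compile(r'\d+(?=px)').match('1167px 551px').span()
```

(0, 4)

`re.match` only tries the pattern at the start of the string.
The match spans [0:4] → '1167'.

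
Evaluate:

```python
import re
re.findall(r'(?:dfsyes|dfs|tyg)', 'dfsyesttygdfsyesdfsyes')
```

['dfsyes', 'tyg', 'dfsyes', 'dfsyes']

Alternation isn't longest-match — the leftmost alternative that fits at this position is chosen.
With no groups in the pattern, `findall` gives back each whole match — 4 here.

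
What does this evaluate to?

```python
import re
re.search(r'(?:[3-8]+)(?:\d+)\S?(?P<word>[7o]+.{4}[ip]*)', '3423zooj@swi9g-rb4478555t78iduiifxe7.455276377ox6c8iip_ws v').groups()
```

The match spans [0:12] → '3423zooj@swi'.
Captured: group 1 = 'ooj@swi'.

('ooj@swi',)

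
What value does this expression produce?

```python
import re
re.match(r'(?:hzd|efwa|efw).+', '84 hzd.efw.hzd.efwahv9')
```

None

With `match`, the pattern is implicitly anchored at the beginning.
Here the pattern fails at index 0, so the call returns None.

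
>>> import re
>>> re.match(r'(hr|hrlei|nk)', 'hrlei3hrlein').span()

(0, 2)

The regex engine tests alternatives in the order written; an earlier branch that matches wins even if a later one would match more.
`re.match` only tries the pattern at the start of the string.
The match spans [0:2] → 'hr'.
Captured: group 1 = 'hr'.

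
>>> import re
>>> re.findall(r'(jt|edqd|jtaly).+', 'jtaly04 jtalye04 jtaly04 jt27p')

['jt']

The regex engine tests alternatives in the order written; an earlier branch that matches wins even if a later one would match more.
With a single group, `findall` returns only what that group captured — 1 item.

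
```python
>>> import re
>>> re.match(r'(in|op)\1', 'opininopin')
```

A backreference is literal: `\1` must see the identical characters the first group matched.
`re.match` won't scan ahead — the pattern has to work from the very first character.
Here the pattern fails at index 0, so the call returns None.

None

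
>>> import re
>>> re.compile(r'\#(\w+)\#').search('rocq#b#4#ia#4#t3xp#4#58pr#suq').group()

'#b#'

`re.search` scans for the first position where the pattern succeeds.
The match spans [4:7] → '#b#'.
Captured: group 1 = 'b'.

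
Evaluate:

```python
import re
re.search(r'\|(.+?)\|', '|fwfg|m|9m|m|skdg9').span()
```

`search` walks the string left to right and returns the first match it finds.
The match spans [0:6] → '|fwfg|'.
Captured: group 1 = 'fwfg'.

(0, 6)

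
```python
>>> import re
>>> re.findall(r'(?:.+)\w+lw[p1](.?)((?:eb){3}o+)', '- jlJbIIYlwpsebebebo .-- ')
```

[('s', 'ebebebo')]

With 2 capturing groups, `findall` returns a 2-tuple per match.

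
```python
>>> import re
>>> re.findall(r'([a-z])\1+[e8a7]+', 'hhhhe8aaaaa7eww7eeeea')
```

`\1` has to match the exact text group 1 already captured.
`findall` collects group 1 from each match (2 total).

['h', 'w']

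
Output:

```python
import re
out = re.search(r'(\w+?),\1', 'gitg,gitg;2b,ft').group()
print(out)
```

`\1` has to match the exact text group 1 already captured.
`re.search` scans for the first position where the pattern succeeds.
The match spans [0:9] → 'gitg,gitg'.
Captured: group 1 = 'gitg'.

gitg,gitg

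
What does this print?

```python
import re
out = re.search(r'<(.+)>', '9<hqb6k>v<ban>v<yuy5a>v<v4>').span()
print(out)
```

(1, 27)

`re.search` scans for the first position where the pattern succeeds.
The match spans [1:27] → '<hqb6k>v<ban>v<yuy5a>v<v4>'.
Captured: group 1 = 'hqb6k>v<ban>v<yuy5a>v<v4'.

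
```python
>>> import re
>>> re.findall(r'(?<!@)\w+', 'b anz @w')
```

`(?!…)`/`(?<!…)` only lets a position through if the neighbouring text does NOT match; no characters are consumed.
With no groups in the pattern, `findall` gives back each whole match — 2 here.

['b', 'anz']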